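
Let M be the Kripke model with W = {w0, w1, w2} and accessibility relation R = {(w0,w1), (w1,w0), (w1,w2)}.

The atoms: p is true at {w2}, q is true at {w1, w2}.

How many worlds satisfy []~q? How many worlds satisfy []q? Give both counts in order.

For []~q:
w0: successors {w1}; ~q there: w1:F. ✗
w1: successors {w0, w2}; ~q there: w0:T, w2:F. ✗
w2: no successors, so []~q holds vacuously. ✓
— 1 world.
For []q:
w0: successors {w1}; q there: w1:T. ✓
w1: successors {w0, w2}; q there: w0:F, w2:T. ✗
w2: no successors, so []q holds vacuously. ✓
— 2 worlds.

1 and 2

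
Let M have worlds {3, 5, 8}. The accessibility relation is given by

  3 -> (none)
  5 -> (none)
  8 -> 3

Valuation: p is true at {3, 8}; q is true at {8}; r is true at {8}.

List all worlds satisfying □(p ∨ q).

{3, 5, 8}

3: no successors, so □(p ∨ q) holds vacuously. ✓
5: no successors, so □(p ∨ q) holds vacuously. ✓
8: successors {3}; p ∨ q there: 3:T. ✓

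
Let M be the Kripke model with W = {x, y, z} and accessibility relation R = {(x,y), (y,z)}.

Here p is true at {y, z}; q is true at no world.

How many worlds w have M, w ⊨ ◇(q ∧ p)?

x: successors {y}; q ∧ p there: y:F. ✗
y: successors {z}; q ∧ p there: z:F. ✗
z: no successors, so ◇(q ∧ p) fails. ✗
Satisfying worlds: ∅.

0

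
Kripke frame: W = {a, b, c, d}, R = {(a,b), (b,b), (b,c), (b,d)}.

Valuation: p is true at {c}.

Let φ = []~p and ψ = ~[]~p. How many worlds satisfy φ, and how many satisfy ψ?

3 and 1

For []~p:
a: successors {b}; ~p there: b:T. ✓
b: successors {b, c, d}; ~p there: b:T, c:F, d:T. ✗
c: no successors, so []~p holds vacuously. ✓
d: no successors, so []~p holds vacuously. ✓
— 3 worlds.
For ~[]~p:
a: []~p is T. ✗
b: []~p is F. ✓
c: []~p is T. ✗
d: []~p is T. ✗
— 1 world.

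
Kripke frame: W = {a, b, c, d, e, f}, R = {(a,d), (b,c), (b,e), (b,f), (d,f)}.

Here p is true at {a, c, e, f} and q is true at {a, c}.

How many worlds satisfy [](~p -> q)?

a: successors {d}; ~p -> q there: d:F. ✗
b: successors {c, e, f}; ~p -> q there: c:T, e:T, f:T. ✓
c: no successors, so [](~p -> q) holds vacuously. ✓
d: successors {f}; ~p -> q there: f:T. ✓
e: no successors, so [](~p -> q) holds vacuously. ✓
f: no successors, so [](~p -> q) holds vacuously. ✓
Satisfying worlds: {b, c, d, e, f}.

5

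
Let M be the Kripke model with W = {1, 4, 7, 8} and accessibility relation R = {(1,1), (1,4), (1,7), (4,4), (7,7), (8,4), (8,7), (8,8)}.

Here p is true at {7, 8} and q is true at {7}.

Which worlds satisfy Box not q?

1: successors {1, 4, 7}; not q there: 1:T, 4:T, 7:F. ✗
4: successors {4}; not q there: 4:T. ✓
7: successors {7}; not q there: 7:F. ✗
8: successors {4, 7, 8}; not q there: 4:T, 7:F, 8:T. ✗

{4}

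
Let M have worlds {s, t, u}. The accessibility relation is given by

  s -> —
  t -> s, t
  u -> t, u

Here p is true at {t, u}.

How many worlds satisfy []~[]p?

1

s: no successors, so []~[]p holds vacuously. ✓
t: successors {s, t}; ~[]p there: s:F, t:T. ✗
u: successors {t, u}; ~[]p there: t:T, u:F. ✗
Satisfying worlds: {s}.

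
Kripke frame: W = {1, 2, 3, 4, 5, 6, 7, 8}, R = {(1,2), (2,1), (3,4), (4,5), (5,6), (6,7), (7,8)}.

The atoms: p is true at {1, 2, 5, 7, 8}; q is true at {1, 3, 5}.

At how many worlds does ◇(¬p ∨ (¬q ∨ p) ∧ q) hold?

4

1: successors {2}; ¬p ∨ (¬q ∨ p) ∧ q there: 2:F. ✗
2: successors {1}; ¬p ∨ (¬q ∨ p) ∧ q there: 1:T. ✓
3: successors {4}; ¬p ∨ (¬q ∨ p) ∧ q there: 4:T. ✓
4: successors {5}; ¬p ∨ (¬q ∨ p) ∧ q there: 5:T. ✓
5: successors {6}; ¬p ∨ (¬q ∨ p) ∧ q there: 6:T. ✓
6: successors {7}; ¬p ∨ (¬q ∨ p) ∧ q there: 7:F. ✗
7: successors {8}; ¬p ∨ (¬q ∨ p) ∧ q there: 8:F. ✗
8: no successors, so ◇(¬p ∨ (¬q ∨ p) ∧ q) fails. ✗
Satisfying worlds: {2, 3, 4, 5}.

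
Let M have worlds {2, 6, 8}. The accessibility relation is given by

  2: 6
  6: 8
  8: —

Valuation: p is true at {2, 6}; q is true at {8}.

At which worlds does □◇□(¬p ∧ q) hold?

{2, 8}

2: successors {6}; ◇□(¬p ∧ q) there: 6:T. ✓
6: successors {8}; ◇□(¬p ∧ q) there: 8:F. ✗
8: no successors, so □◇□(¬p ∧ q) holds vacuously. ✓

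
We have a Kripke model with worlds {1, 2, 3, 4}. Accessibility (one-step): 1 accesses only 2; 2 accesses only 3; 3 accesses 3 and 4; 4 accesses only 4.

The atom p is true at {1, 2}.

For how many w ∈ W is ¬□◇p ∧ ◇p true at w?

1

1: ¬□◇p is T, ◇p is T. ✓
2: ¬□◇p is T, ◇p is F. ✗
3: ¬□◇p is T, ◇p is F. ✗
4: ¬□◇p is T, ◇p is F. ✗
Satisfying worlds: {1}.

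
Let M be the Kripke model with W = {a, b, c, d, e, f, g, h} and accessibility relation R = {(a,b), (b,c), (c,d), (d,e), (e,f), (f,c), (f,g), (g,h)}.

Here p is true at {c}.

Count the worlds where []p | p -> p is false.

2

a: []p | p is F, p is F. ✓
b: []p | p is T, p is F. ✗
c: []p | p is T, p is T. ✓
d: []p | p is F, p is F. ✓
e: []p | p is F, p is F. ✓
f: []p | p is F, p is F. ✓
g: []p | p is F, p is F. ✓
h: []p | p is T, p is F. ✗
Satisfying worlds: {a, c, d, e, f, g}.
So []p | p -> p fails at the other 2 worlds.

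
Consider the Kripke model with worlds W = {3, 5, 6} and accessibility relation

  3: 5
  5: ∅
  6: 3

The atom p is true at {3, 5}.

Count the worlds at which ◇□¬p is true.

1

3: successors {5}; □¬p there: 5:T. ✓
5: no successors, so ◇□¬p fails. ✗
6: successors {3}; □¬p there: 3:F. ✗
Satisfying worlds: {3}.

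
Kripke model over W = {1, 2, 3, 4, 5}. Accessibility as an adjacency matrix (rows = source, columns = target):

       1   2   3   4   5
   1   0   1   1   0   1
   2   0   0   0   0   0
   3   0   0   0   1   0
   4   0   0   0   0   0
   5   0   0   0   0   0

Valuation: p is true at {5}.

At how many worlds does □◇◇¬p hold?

1: successors {2, 3, 5}; ◇◇¬p there: 2:F, 3:F, 5:F. ✗
2: no successors, so □◇◇¬p holds vacuously. ✓
3: successors {4}; ◇◇¬p there: 4:F. ✗
4: no successors, so □◇◇¬p holds vacuously. ✓
5: no successors, so □◇◇¬p holds vacuously. ✓
Satisfying worlds: {2, 4, 5}.

3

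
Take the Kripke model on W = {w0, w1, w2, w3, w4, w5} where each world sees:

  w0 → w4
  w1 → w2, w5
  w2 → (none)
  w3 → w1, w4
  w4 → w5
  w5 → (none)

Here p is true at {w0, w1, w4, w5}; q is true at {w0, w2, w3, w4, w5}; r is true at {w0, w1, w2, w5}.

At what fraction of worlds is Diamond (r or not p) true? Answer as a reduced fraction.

1/2

w0: successors {w4}; r or not p there: w4:F. ✗
w1: successors {w2, w5}; r or not p there: w2:T, w5:T. ✓
w2: no successors, so Diamond (r or not p) fails. ✗
w3: successors {w1, w4}; r or not p there: w1:T, w4:F. ✓
w4: successors {w5}; r or not p there: w5:T. ✓
w5: no successors, so Diamond (r or not p) fails. ✗
That's 3 of 6 worlds, so 3/6 = 1/2.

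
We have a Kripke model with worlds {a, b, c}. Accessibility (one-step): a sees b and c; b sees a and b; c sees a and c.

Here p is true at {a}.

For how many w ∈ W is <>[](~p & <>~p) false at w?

a: successors {b, c}; [](~p & <>~p) there: b:F, c:F. ✗
b: successors {a, b}; [](~p & <>~p) there: a:T, b:F. ✓
c: successors {a, c}; [](~p & <>~p) there: a:T, c:F. ✓
Satisfying worlds: {b, c}.
So <>[](~p & <>~p) fails at the other 1 world.

1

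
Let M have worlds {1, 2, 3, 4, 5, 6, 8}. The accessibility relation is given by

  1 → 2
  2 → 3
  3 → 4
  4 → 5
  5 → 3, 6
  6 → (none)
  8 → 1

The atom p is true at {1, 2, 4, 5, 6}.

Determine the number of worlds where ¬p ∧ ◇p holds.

2

1: ¬p is F, ◇p is T. ✗
2: ¬p is F, ◇p is F. ✗
3: ¬p is T, ◇p is T. ✓
4: ¬p is F, ◇p is T. ✗
5: ¬p is F, ◇p is T. ✗
6: ¬p is F, ◇p is F. ✗
8: ¬p is T, ◇p is T. ✓
Satisfying worlds: {3, 8}.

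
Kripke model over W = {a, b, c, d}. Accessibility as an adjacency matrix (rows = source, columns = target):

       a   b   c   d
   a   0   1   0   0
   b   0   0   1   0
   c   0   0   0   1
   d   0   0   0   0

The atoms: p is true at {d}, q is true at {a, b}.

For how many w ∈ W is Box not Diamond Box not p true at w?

a: successors {b}; not Diamond Box not p there: b:T. ✓
b: successors {c}; not Diamond Box not p there: c:F. ✗
c: successors {d}; not Diamond Box not p there: d:T. ✓
d: no successors, so Box not Diamond Box not p holds vacuously. ✓
Satisfying worlds: {a, c, d}.

3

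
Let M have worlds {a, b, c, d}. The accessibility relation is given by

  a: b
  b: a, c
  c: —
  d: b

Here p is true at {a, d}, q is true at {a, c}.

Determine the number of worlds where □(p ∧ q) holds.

a: successors {b}; p ∧ q there: b:F. ✗
b: successors {a, c}; p ∧ q there: a:T, c:F. ✗
c: no successors, so □(p ∧ q) holds vacuously. ✓
d: successors {b}; p ∧ q there: b:F. ✗
Satisfying worlds: {c}.

1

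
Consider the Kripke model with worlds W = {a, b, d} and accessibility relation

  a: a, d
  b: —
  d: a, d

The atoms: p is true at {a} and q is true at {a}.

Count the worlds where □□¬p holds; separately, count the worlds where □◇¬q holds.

For □□¬p:
a: successors {a, d}; □¬p there: a:F, d:F. ✗
b: no successors, so □□¬p holds vacuously. ✓
d: successors {a, d}; □¬p there: a:F, d:F. ✗
— 1 world.
For □◇¬q:
a: successors {a, d}; ◇¬q there: a:T, d:T. ✓
b: no successors, so □◇¬q holds vacuously. ✓
d: successors {a, d}; ◇¬q there: a:T, d:T. ✓
— 3 worlds.

1 and 3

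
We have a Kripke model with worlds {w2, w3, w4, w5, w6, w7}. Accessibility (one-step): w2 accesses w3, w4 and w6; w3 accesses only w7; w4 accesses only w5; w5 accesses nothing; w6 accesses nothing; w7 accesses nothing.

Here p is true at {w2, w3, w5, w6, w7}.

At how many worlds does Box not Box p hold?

w2: successors {w3, w4, w6}; not Box p there: w3:F, w4:F, w6:F. ✗
w3: successors {w7}; not Box p there: w7:F. ✗
w4: successors {w5}; not Box p there: w5:F. ✗
w5: no successors, so Box not Box p holds vacuously. ✓
w6: no successors, so Box not Box p holds vacuously. ✓
w7: no successors, so Box not Box p holds vacuously. ✓
Satisfying worlds: {w5, w6, w7}.

3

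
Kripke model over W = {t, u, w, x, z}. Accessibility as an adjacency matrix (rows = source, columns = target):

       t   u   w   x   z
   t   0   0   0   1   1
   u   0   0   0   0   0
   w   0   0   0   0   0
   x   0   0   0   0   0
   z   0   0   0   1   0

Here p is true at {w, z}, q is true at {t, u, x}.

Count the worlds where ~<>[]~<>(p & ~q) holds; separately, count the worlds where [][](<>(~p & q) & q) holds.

3 and 4

For ~<>[]~<>(p & ~q):
t: <>[]~<>(p & ~q) is T. ✗
u: <>[]~<>(p & ~q) is F. ✓
w: <>[]~<>(p & ~q) is F. ✓
x: <>[]~<>(p & ~q) is F. ✓
z: <>[]~<>(p & ~q) is T. ✗
— 3 worlds.
For [][](<>(~p & q) & q):
t: successors {x, z}; [](<>(~p & q) & q) there: x:T, z:F. ✗
u: no successors, so [][](<>(~p & q) & q) holds vacuously. ✓
w: no successors, so [][](<>(~p & q) & q) holds vacuously. ✓
x: no successors, so [][](<>(~p & q) & q) holds vacuously. ✓
z: successors {x}; [](<>(~p & q) & q) there: x:T. ✓
— 4 worlds.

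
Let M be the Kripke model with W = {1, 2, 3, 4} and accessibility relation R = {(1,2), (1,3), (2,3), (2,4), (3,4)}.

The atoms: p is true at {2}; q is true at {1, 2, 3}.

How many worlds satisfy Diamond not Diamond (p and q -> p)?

2

1: successors {2, 3}; not Diamond (p and q -> p) there: 2:F, 3:F. ✗
2: successors {3, 4}; not Diamond (p and q -> p) there: 3:F, 4:T. ✓
3: successors {4}; not Diamond (p and q -> p) there: 4:T. ✓
4: no successors, so Diamond not Diamond (p and q -> p) fails. ✗
Satisfying worlds: {2, 3}.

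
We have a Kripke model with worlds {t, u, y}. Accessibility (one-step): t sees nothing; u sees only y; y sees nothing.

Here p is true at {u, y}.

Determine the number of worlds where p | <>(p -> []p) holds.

2

t: p is F, <>(p -> []p) is F. ✗
u: p is T, <>(p -> []p) is T. ✓
y: p is T, <>(p -> []p) is F. ✓
Satisfying worlds: {u, y}.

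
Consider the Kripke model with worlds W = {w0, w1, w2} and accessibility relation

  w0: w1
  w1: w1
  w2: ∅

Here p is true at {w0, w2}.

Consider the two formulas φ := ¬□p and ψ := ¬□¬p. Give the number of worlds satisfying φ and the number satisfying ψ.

2 and 0

For ¬□p:
w0: □p is F. ✓
w1: □p is F. ✓
w2: □p is T. ✗
— 2 worlds.
For ¬□¬p:
w0: □¬p is T. ✗
w1: □¬p is T. ✗
w2: □¬p is T. ✗
— 0 worlds.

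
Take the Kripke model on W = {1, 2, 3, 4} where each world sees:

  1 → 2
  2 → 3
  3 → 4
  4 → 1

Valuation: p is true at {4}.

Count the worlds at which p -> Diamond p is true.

3

1: p is F, Diamond p is F. ✓
2: p is F, Diamond p is F. ✓
3: p is F, Diamond p is T. ✓
4: p is T, Diamond p is F. ✗
Satisfying worlds: {1, 2, 3}.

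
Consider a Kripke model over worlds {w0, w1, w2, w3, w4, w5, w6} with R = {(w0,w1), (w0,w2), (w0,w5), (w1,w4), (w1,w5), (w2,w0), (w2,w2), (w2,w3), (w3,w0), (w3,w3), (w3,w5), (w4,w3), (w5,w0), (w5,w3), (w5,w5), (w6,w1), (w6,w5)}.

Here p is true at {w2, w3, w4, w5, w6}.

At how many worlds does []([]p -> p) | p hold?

6

w0: []([]p -> p) is F, p is F. ✗
w1: []([]p -> p) is T, p is F. ✓
w2: []([]p -> p) is T, p is T. ✓
w3: []([]p -> p) is T, p is T. ✓
w4: []([]p -> p) is T, p is T. ✓
w5: []([]p -> p) is T, p is T. ✓
w6: []([]p -> p) is F, p is T. ✓
Satisfying worlds: {w1, w2, w3, w4, w5, w6}.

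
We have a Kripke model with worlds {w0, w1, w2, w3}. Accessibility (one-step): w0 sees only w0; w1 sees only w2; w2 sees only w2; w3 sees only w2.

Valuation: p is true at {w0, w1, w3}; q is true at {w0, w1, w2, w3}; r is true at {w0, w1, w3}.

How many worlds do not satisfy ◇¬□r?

1

w0: successors {w0}; ¬□r there: w0:F. ✗
w1: successors {w2}; ¬□r there: w2:T. ✓
w2: successors {w2}; ¬□r there: w2:T. ✓
w3: successors {w2}; ¬□r there: w2:T. ✓
Satisfying worlds: {w1, w2, w3}.
So ◇¬□r fails at the other 1 world.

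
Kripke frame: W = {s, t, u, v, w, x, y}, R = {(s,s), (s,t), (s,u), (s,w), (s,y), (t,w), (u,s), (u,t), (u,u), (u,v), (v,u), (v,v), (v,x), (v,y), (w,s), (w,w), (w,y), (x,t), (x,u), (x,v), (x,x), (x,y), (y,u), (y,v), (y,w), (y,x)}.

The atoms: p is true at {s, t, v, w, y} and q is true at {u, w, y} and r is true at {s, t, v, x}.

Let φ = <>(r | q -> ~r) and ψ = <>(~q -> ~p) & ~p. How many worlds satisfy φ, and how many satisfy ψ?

7 and 2

For <>(r | q -> ~r):
s: successors {s, t, u, w, y}; r | q -> ~r there: s:F, t:F, u:T, w:T, y:T. ✓
t: successors {w}; r | q -> ~r there: w:T. ✓
u: successors {s, t, u, v}; r | q -> ~r there: s:F, t:F, u:T, v:F. ✓
v: successors {u, v, x, y}; r | q -> ~r there: u:T, v:F, x:F, y:T. ✓
w: successors {s, w, y}; r | q -> ~r there: s:F, w:T, y:T. ✓
x: successors {t, u, v, x, y}; r | q -> ~r there: t:F, u:T, v:F, x:F, y:T. ✓
y: successors {u, v, w, x}; r | q -> ~r there: u:T, v:F, w:T, x:F. ✓
— 7 worlds.
For <>(~q -> ~p) & ~p:
s: <>(~q -> ~p) is T, ~p is F. ✗
t: <>(~q -> ~p) is T, ~p is F. ✗
u: <>(~q -> ~p) is T, ~p is T. ✓
v: <>(~q -> ~p) is T, ~p is F. ✗
w: <>(~q -> ~p) is T, ~p is F. ✗
x: <>(~q -> ~p) is T, ~p is T. ✓
y: <>(~q -> ~p) is T, ~p is F. ✗
— 2 worlds.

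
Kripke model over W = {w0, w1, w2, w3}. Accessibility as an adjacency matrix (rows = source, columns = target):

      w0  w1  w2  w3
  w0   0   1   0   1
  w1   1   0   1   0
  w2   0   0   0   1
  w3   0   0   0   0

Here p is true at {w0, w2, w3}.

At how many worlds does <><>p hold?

w0: successors {w1, w3}; <>p there: w1:T, w3:F. ✓
w1: successors {w0, w2}; <>p there: w0:T, w2:T. ✓
w2: successors {w3}; <>p there: w3:F. ✗
w3: no successors, so <><>p fails. ✗
Satisfying worlds: {w0, w1}.

2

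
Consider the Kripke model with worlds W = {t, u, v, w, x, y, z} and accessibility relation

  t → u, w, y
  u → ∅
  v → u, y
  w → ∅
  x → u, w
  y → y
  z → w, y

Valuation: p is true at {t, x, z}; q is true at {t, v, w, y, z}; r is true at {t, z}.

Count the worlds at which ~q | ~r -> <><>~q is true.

2

t: ~q | ~r is F, <><>~q is F. ✓
u: ~q | ~r is T, <><>~q is F. ✗
v: ~q | ~r is T, <><>~q is F. ✗
w: ~q | ~r is T, <><>~q is F. ✗
x: ~q | ~r is T, <><>~q is F. ✗
y: ~q | ~r is T, <><>~q is F. ✗
z: ~q | ~r is F, <><>~q is F. ✓
Satisfying worlds: {t, z}.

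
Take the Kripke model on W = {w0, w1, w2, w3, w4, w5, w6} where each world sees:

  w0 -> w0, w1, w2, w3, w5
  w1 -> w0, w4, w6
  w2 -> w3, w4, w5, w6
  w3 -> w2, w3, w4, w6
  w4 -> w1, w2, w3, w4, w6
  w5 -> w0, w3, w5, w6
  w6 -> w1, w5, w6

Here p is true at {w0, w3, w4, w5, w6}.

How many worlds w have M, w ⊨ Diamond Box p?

6

w0: successors {w0, w1, w2, w3, w5}; Box p there: w0:F, w1:T, w2:T, w3:F, w5:T. ✓
w1: successors {w0, w4, w6}; Box p there: w0:F, w4:F, w6:F. ✗
w2: successors {w3, w4, w5, w6}; Box p there: w3:F, w4:F, w5:T, w6:F. ✓
w3: successors {w2, w3, w4, w6}; Box p there: w2:T, w3:F, w4:F, w6:F. ✓
w4: successors {w1, w2, w3, w4, w6}; Box p there: w1:T, w2:T, w3:F, w4:F, w6:F. ✓
w5: successors {w0, w3, w5, w6}; Box p there: w0:F, w3:F, w5:T, w6:F. ✓
w6: successors {w1, w5, w6}; Box p there: w1:T, w5:T, w6:F. ✓
Satisfying worlds: {w0, w2, w3, w4, w5, w6}.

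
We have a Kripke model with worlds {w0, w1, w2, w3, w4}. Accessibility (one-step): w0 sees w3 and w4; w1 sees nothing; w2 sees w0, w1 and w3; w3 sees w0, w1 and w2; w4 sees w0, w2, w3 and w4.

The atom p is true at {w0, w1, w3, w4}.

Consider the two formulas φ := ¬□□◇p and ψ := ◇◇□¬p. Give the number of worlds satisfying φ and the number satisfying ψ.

For ¬□□◇p:
w0: □□◇p is F. ✓
w1: □□◇p is T. ✗
w2: □□◇p is F. ✓
w3: □□◇p is F. ✓
w4: □□◇p is F. ✓
— 4 worlds.
For ◇◇□¬p:
w0: successors {w3, w4}; ◇□¬p there: w3:T, w4:F. ✓
w1: no successors, so ◇◇□¬p fails. ✗
w2: successors {w0, w1, w3}; ◇□¬p there: w0:F, w1:F, w3:T. ✓
w3: successors {w0, w1, w2}; ◇□¬p there: w0:F, w1:F, w2:T. ✓
w4: successors {w0, w2, w3, w4}; ◇□¬p there: w0:F, w2:T, w3:T, w4:F. ✓
— 4 worlds.

4 and 4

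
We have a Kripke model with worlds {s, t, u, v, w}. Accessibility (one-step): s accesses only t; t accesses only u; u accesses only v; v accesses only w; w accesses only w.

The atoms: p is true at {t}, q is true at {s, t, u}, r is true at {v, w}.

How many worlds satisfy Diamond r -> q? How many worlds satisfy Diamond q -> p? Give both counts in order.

For Diamond r -> q:
s: Diamond r is F, q is T. ✓
t: Diamond r is F, q is T. ✓
u: Diamond r is T, q is T. ✓
v: Diamond r is T, q is F. ✗
w: Diamond r is T, q is F. ✗
— 3 worlds.
For Diamond q -> p:
s: Diamond q is T, p is F. ✗
t: Diamond q is T, p is T. ✓
u: Diamond q is F, p is F. ✓
v: Diamond q is F, p is F. ✓
w: Diamond q is F, p is F. ✓
— 4 worlds.

3 and 4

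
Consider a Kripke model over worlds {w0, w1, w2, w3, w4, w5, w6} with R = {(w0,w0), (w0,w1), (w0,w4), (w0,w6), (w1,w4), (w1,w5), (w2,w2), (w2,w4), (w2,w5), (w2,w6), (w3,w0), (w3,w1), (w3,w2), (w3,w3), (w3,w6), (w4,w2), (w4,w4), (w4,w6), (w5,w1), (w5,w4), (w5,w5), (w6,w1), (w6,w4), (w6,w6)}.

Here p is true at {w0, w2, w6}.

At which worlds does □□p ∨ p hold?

w0: □□p is F, p is T. ✓
w1: □□p is F, p is F. ✗
w2: □□p is F, p is T. ✓
w3: □□p is F, p is F. ✗
w4: □□p is F, p is F. ✗
w5: □□p is F, p is F. ✗
w6: □□p is F, p is T. ✓

{w0, w2, w6}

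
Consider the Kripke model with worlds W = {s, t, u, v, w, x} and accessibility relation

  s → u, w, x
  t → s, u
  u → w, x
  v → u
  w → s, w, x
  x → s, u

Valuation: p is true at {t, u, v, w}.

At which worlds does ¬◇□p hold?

{s, t, u, v, w, x}

s: ◇□p is F. ✓
t: ◇□p is F. ✓
u: ◇□p is F. ✓
v: ◇□p is F. ✓
w: ◇□p is F. ✓
x: ◇□p is F. ✓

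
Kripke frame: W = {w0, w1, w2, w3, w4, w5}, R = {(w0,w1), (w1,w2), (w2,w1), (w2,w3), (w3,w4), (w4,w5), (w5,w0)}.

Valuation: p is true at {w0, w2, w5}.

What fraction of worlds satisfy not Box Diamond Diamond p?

1/2

w0: Box Diamond Diamond p is F. ✓
w1: Box Diamond Diamond p is T. ✗
w2: Box Diamond Diamond p is F. ✓
w3: Box Diamond Diamond p is T. ✗
w4: Box Diamond Diamond p is F. ✓
w5: Box Diamond Diamond p is T. ✗
That's 3 of 6 worlds, so 3/6 = 1/2.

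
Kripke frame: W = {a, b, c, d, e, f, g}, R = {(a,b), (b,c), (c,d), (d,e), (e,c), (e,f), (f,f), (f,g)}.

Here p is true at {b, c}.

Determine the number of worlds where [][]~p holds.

5

a: successors {b}; []~p there: b:F. ✗
b: successors {c}; []~p there: c:T. ✓
c: successors {d}; []~p there: d:T. ✓
d: successors {e}; []~p there: e:F. ✗
e: successors {c, f}; []~p there: c:T, f:T. ✓
f: successors {f, g}; []~p there: f:T, g:T. ✓
g: no successors, so [][]~p holds vacuously. ✓
Satisfying worlds: {b, c, e, f, g}.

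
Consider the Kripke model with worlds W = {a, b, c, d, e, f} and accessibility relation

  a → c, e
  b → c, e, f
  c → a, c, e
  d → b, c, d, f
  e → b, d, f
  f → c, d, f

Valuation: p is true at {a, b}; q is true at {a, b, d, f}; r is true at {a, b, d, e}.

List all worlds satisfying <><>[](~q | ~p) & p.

{a, b}

a: <><>[](~q | ~p) is T, p is T. ✓
b: <><>[](~q | ~p) is T, p is T. ✓
c: <><>[](~q | ~p) is T, p is F. ✗
d: <><>[](~q | ~p) is T, p is F. ✗
e: <><>[](~q | ~p) is T, p is F. ✗
f: <><>[](~q | ~p) is T, p is F. ✗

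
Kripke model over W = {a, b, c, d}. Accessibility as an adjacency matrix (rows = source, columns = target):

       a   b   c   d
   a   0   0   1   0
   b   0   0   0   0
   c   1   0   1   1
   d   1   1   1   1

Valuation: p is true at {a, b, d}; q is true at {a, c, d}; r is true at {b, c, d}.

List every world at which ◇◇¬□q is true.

a: successors {c}; ◇¬□q there: c:T. ✓
b: no successors, so ◇◇¬□q fails. ✗
c: successors {a, c, d}; ◇¬□q there: a:F, c:T, d:T. ✓
d: successors {a, b, c, d}; ◇¬□q there: a:F, b:F, c:T, d:T. ✓

{a, c, d}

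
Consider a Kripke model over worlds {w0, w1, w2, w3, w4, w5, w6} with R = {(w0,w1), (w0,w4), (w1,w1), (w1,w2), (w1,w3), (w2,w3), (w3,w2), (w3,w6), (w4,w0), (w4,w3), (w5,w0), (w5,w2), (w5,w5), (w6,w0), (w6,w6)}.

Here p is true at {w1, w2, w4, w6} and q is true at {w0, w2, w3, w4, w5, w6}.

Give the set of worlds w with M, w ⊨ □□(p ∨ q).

w0: successors {w1, w4}; □(p ∨ q) there: w1:T, w4:T. ✓
w1: successors {w1, w2, w3}; □(p ∨ q) there: w1:T, w2:T, w3:T. ✓
w2: successors {w3}; □(p ∨ q) there: w3:T. ✓
w3: successors {w2, w6}; □(p ∨ q) there: w2:T, w6:T. ✓
w4: successors {w0, w3}; □(p ∨ q) there: w0:T, w3:T. ✓
w5: successors {w0, w2, w5}; □(p ∨ q) there: w0:T, w2:T, w5:T. ✓
w6: successors {w0, w6}; □(p ∨ q) there: w0:T, w6:T. ✓

{w0, w1, w2, w3, w4, w5, w6}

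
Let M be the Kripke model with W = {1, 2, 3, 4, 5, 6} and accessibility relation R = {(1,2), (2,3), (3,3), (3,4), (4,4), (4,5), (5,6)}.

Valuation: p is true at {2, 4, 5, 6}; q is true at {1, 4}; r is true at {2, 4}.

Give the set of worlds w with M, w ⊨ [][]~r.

1: successors {2}; []~r there: 2:T. ✓
2: successors {3}; []~r there: 3:F. ✗
3: successors {3, 4}; []~r there: 3:F, 4:F. ✗
4: successors {4, 5}; []~r there: 4:F, 5:T. ✗
5: successors {6}; []~r there: 6:T. ✓
6: no successors, so [][]~r holds vacuously. ✓

{1, 5, 6}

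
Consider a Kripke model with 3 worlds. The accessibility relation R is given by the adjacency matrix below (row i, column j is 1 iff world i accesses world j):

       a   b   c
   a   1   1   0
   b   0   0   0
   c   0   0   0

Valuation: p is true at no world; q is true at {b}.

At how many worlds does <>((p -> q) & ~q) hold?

a: successors {a, b}; (p -> q) & ~q there: a:T, b:F. ✓
b: no successors, so <>((p -> q) & ~q) fails. ✗
c: no successors, so <>((p -> q) & ~q) fails. ✗
Satisfying worlds: {a}.

1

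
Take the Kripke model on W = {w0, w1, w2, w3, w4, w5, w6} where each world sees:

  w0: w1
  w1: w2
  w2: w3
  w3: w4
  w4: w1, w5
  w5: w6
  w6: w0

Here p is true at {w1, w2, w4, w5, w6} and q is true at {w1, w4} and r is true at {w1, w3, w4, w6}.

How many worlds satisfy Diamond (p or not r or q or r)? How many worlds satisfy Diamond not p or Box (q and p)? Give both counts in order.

7 and 4

For Diamond (p or not r or q or r):
w0: successors {w1}; p or not r or q or r there: w1:T. ✓
w1: successors {w2}; p or not r or q or r there: w2:T. ✓
w2: successors {w3}; p or not r or q or r there: w3:T. ✓
w3: successors {w4}; p or not r or q or r there: w4:T. ✓
w4: successors {w1, w5}; p or not r or q or r there: w1:T, w5:T. ✓
w5: successors {w6}; p or not r or q or r there: w6:T. ✓
w6: successors {w0}; p or not r or q or r there: w0:T. ✓
— 7 worlds.
For Diamond not p or Box (q and p):
w0: Diamond not p is F, Box (q and p) is T. ✓
w1: Diamond not p is F, Box (q and p) is F. ✗
w2: Diamond not p is T, Box (q and p) is F. ✓
w3: Diamond not p is F, Box (q and p) is T. ✓
w4: Diamond not p is F, Box (q and p) is F. ✗
w5: Diamond not p is F, Box (q and p) is F. ✗
w6: Diamond not p is T, Box (q and p) is F. ✓
— 4 worlds.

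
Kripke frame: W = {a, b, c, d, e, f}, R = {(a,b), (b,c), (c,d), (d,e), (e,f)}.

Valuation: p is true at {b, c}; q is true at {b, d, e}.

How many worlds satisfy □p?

3

a: successors {b}; p there: b:T. ✓
b: successors {c}; p there: c:T. ✓
c: successors {d}; p there: d:F. ✗
d: successors {e}; p there: e:F. ✗
e: successors {f}; p there: f:F. ✗
f: no successors, so □p holds vacuously. ✓
Satisfying worlds: {a, b, f}.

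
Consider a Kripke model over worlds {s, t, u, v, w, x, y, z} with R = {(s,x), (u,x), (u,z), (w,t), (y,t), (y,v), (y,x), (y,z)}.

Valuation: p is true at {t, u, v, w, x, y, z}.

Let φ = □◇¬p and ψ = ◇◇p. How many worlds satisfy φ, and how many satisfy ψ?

4 and 0

For □◇¬p:
s: successors {x}; ◇¬p there: x:F. ✗
t: no successors, so □◇¬p holds vacuously. ✓
u: successors {x, z}; ◇¬p there: x:F, z:F. ✗
v: no successors, so □◇¬p holds vacuously. ✓
w: successors {t}; ◇¬p there: t:F. ✗
x: no successors, so □◇¬p holds vacuously. ✓
y: successors {t, v, x, z}; ◇¬p there: t:F, v:F, x:F, z:F. ✗
z: no successors, so □◇¬p holds vacuously. ✓
— 4 worlds.
For ◇◇p:
s: successors {x}; ◇p there: x:F. ✗
t: no successors, so ◇◇p fails. ✗
u: successors {x, z}; ◇p there: x:F, z:F. ✗
v: no successors, so ◇◇p fails. ✗
w: successors {t}; ◇p there: t:F. ✗
x: no successors, so ◇◇p fails. ✗
y: successors {t, v, x, z}; ◇p there: t:F, v:F, x:F, z:F. ✗
z: no successors, so ◇◇p fails. ✗
— 0 worlds.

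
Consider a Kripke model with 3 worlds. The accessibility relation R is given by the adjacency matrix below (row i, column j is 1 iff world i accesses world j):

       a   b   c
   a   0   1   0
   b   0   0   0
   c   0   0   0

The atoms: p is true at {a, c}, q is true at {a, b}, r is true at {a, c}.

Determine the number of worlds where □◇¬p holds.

a: successors {b}; ◇¬p there: b:F. ✗
b: no successors, so □◇¬p holds vacuously. ✓
c: no successors, so □◇¬p holds vacuously. ✓
Satisfying worlds: {b, c}.

2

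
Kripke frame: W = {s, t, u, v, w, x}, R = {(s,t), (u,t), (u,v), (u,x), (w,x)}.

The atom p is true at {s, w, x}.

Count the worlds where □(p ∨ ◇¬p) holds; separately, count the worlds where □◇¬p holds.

For □(p ∨ ◇¬p):
s: successors {t}; p ∨ ◇¬p there: t:F. ✗
t: no successors, so □(p ∨ ◇¬p) holds vacuously. ✓
u: successors {t, v, x}; p ∨ ◇¬p there: t:F, v:F, x:T. ✗
v: no successors, so □(p ∨ ◇¬p) holds vacuously. ✓
w: successors {x}; p ∨ ◇¬p there: x:T. ✓
x: no successors, so □(p ∨ ◇¬p) holds vacuously. ✓
— 4 worlds.
For □◇¬p:
s: successors {t}; ◇¬p there: t:F. ✗
t: no successors, so □◇¬p holds vacuously. ✓
u: successors {t, v, x}; ◇¬p there: t:F, v:F, x:F. ✗
v: no successors, so □◇¬p holds vacuously. ✓
w: successors {x}; ◇¬p there: x:F. ✗
x: no successors, so □◇¬p holds vacuously. ✓
— 3 worlds.

4 and 3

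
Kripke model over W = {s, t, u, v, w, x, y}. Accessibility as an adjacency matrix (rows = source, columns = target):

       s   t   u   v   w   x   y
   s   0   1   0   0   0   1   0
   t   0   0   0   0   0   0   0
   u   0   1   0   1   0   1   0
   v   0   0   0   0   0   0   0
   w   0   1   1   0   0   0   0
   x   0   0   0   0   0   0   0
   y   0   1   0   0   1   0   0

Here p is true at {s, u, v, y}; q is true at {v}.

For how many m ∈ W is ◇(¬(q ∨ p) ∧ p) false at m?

s: successors {t, x}; ¬(q ∨ p) ∧ p there: t:F, x:F. ✗
t: no successors, so ◇(¬(q ∨ p) ∧ p) fails. ✗
u: successors {t, v, x}; ¬(q ∨ p) ∧ p there: t:F, v:F, x:F. ✗
v: no successors, so ◇(¬(q ∨ p) ∧ p) fails. ✗
w: successors {t, u}; ¬(q ∨ p) ∧ p there: t:F, u:F. ✗
x: no successors, so ◇(¬(q ∨ p) ∧ p) fails. ✗
y: successors {t, w}; ¬(q ∨ p) ∧ p there: t:F, w:F. ✗
Satisfying worlds: ∅.
So ◇(¬(q ∨ p) ∧ p) fails at the other 7 worlds.

7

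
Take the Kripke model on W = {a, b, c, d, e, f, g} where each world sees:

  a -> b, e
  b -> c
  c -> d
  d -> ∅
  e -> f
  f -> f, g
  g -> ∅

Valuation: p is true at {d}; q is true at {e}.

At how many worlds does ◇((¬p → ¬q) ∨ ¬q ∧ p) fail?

2

a: successors {b, e}; (¬p → ¬q) ∨ ¬q ∧ p there: b:T, e:F. ✓
b: successors {c}; (¬p → ¬q) ∨ ¬q ∧ p there: c:T. ✓
c: successors {d}; (¬p → ¬q) ∨ ¬q ∧ p there: d:T. ✓
d: no successors, so ◇((¬p → ¬q) ∨ ¬q ∧ p) fails. ✗
e: successors {f}; (¬p → ¬q) ∨ ¬q ∧ p there: f:T. ✓
f: successors {f, g}; (¬p → ¬q) ∨ ¬q ∧ p there: f:T, g:T. ✓
g: no successors, so ◇((¬p → ¬q) ∨ ¬q ∧ p) fails. ✗
Satisfying worlds: {a, b, c, e, f}.
So ◇((¬p → ¬q) ∨ ¬q ∧ p) fails at the other 2 worlds.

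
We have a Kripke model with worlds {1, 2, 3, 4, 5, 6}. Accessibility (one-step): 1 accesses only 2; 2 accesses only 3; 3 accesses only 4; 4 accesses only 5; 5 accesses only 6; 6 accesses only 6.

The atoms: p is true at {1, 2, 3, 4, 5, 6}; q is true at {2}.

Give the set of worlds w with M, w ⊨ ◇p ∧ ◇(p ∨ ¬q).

{1, 2, 3, 4, 5, 6}

1: ◇p is T, ◇(p ∨ ¬q) is T. ✓
2: ◇p is T, ◇(p ∨ ¬q) is T. ✓
3: ◇p is T, ◇(p ∨ ¬q) is T. ✓
4: ◇p is T, ◇(p ∨ ¬q) is T. ✓
5: ◇p is T, ◇(p ∨ ¬q) is T. ✓
6: ◇p is T, ◇(p ∨ ¬q) is T. ✓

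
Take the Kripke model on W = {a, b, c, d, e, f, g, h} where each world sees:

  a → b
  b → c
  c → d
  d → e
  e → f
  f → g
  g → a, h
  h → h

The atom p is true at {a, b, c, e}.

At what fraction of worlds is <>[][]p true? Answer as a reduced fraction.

a: successors {b}; [][]p there: b:F. ✗
b: successors {c}; [][]p there: c:T. ✓
c: successors {d}; [][]p there: d:F. ✗
d: successors {e}; [][]p there: e:F. ✗
e: successors {f}; [][]p there: f:F. ✗
f: successors {g}; [][]p there: g:F. ✗
g: successors {a, h}; [][]p there: a:T, h:F. ✓
h: successors {h}; [][]p there: h:F. ✗
That's 2 of 8 worlds, so 2/8 = 1/4.

1/4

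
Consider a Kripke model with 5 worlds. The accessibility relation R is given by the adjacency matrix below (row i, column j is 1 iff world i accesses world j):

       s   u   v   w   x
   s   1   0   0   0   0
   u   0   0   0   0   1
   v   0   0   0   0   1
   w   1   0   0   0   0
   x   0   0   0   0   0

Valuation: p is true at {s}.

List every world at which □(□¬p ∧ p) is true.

{x}

s: successors {s}; □¬p ∧ p there: s:F. ✗
u: successors {x}; □¬p ∧ p there: x:F. ✗
v: successors {x}; □¬p ∧ p there: x:F. ✗
w: successors {s}; □¬p ∧ p there: s:F. ✗
x: no successors, so □(□¬p ∧ p) holds vacuously. ✓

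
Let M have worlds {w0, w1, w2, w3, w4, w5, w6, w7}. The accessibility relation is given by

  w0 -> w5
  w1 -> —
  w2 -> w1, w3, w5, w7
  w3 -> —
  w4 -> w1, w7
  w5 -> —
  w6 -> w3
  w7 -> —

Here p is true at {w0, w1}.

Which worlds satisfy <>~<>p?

{w0, w2, w4, w6}

w0: successors {w5}; ~<>p there: w5:T. ✓
w1: no successors, so <>~<>p fails. ✗
w2: successors {w1, w3, w5, w7}; ~<>p there: w1:T, w3:T, w5:T, w7:T. ✓
w3: no successors, so <>~<>p fails. ✗
w4: successors {w1, w7}; ~<>p there: w1:T, w7:T. ✓
w5: no successors, so <>~<>p fails. ✗
w6: successors {w3}; ~<>p there: w3:T. ✓
w7: no successors, so <>~<>p fails. ✗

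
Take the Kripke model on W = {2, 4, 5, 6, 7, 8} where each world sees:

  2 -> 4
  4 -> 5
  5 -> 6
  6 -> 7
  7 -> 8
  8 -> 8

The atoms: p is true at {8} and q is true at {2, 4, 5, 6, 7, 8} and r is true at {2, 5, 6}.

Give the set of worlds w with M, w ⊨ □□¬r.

2: successors {4}; □¬r there: 4:F. ✗
4: successors {5}; □¬r there: 5:F. ✗
5: successors {6}; □¬r there: 6:T. ✓
6: successors {7}; □¬r there: 7:T. ✓
7: successors {8}; □¬r there: 8:T. ✓
8: successors {8}; □¬r there: 8:T. ✓

{5, 6, 7, 8}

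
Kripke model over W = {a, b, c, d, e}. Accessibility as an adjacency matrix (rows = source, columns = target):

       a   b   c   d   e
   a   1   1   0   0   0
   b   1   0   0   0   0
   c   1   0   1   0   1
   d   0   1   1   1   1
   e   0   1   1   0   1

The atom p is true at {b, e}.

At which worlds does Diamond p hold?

a: successors {a, b}; p there: a:F, b:T. ✓
b: successors {a}; p there: a:F. ✗
c: successors {a, c, e}; p there: a:F, c:F, e:T. ✓
d: successors {b, c, d, e}; p there: b:T, c:F, d:F, e:T. ✓
e: successors {b, c, e}; p there: b:T, c:F, e:T. ✓

{a, c, d, e}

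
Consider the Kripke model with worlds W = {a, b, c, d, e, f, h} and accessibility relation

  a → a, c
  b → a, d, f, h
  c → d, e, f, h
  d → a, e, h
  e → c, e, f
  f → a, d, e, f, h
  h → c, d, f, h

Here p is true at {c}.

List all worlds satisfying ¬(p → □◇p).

{c}

a: p → □◇p is T. ✗
b: p → □◇p is T. ✗
c: p → □◇p is F. ✓
d: p → □◇p is T. ✗
e: p → □◇p is T. ✗
f: p → □◇p is T. ✗
h: p → □◇p is T. ✗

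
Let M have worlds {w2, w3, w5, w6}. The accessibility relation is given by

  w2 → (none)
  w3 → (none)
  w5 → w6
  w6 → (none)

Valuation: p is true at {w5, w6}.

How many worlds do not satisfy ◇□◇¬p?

3

w2: no successors, so ◇□◇¬p fails. ✗
w3: no successors, so ◇□◇¬p fails. ✗
w5: successors {w6}; □◇¬p there: w6:T. ✓
w6: no successors, so ◇□◇¬p fails. ✗
Satisfying worlds: {w5}.
So ◇□◇¬p fails at the other 3 worlds.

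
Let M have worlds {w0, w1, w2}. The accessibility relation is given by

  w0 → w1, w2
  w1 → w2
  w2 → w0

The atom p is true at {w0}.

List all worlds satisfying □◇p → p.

w0: □◇p is F, p is T. ✓
w1: □◇p is T, p is F. ✗
w2: □◇p is F, p is F. ✓

{w0, w2}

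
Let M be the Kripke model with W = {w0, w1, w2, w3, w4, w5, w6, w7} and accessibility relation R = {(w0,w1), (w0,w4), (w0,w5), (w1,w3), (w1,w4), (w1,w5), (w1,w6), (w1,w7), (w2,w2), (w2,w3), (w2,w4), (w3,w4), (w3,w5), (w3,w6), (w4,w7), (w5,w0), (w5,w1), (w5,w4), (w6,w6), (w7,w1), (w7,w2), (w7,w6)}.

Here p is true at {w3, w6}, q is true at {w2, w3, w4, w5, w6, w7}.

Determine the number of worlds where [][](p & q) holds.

1

w0: successors {w1, w4, w5}; [](p & q) there: w1:F, w4:F, w5:F. ✗
w1: successors {w3, w4, w5, w6, w7}; [](p & q) there: w3:F, w4:F, w5:F, w6:T, w7:F. ✗
w2: successors {w2, w3, w4}; [](p & q) there: w2:F, w3:F, w4:F. ✗
w3: successors {w4, w5, w6}; [](p & q) there: w4:F, w5:F, w6:T. ✗
w4: successors {w7}; [](p & q) there: w7:F. ✗
w5: successors {w0, w1, w4}; [](p & q) there: w0:F, w1:F, w4:F. ✗
w6: successors {w6}; [](p & q) there: w6:T. ✓
w7: successors {w1, w2, w6}; [](p & q) there: w1:F, w2:F, w6:T. ✗
Satisfying worlds: {w6}.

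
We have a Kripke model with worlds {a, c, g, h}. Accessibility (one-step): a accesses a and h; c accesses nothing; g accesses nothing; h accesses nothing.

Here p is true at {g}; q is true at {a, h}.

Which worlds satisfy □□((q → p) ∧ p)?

a: successors {a, h}; □((q → p) ∧ p) there: a:F, h:T. ✗
c: no successors, so □□((q → p) ∧ p) holds vacuously. ✓
g: no successors, so □□((q → p) ∧ p) holds vacuously. ✓
h: no successors, so □□((q → p) ∧ p) holds vacuously. ✓

{c, g, h}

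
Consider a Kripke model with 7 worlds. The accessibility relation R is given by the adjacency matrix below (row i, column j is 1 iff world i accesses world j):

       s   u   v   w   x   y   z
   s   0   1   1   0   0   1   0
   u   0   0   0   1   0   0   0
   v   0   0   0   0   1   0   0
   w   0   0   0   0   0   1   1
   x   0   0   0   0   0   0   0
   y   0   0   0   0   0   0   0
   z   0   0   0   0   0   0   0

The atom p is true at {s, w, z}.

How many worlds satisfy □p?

4

s: successors {u, v, y}; p there: u:F, v:F, y:F. ✗
u: successors {w}; p there: w:T. ✓
v: successors {x}; p there: x:F. ✗
w: successors {y, z}; p there: y:F, z:T. ✗
x: no successors, so □p holds vacuously. ✓
y: no successors, so □p holds vacuously. ✓
z: no successors, so □p holds vacuously. ✓
Satisfying worlds: {u, x, y, z}.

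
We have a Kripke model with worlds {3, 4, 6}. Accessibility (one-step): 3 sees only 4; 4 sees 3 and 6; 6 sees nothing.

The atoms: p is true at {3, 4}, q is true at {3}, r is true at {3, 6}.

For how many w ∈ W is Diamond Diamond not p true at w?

3: successors {4}; Diamond not p there: 4:T. ✓
4: successors {3, 6}; Diamond not p there: 3:F, 6:F. ✗
6: no successors, so Diamond Diamond not p fails. ✗
Satisfying worlds: {3}.

1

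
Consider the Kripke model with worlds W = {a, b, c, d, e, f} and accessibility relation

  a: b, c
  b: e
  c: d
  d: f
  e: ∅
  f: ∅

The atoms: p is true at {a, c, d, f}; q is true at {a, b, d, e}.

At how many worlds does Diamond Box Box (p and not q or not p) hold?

4

a: successors {b, c}; Box Box (p and not q or not p) there: b:T, c:T. ✓
b: successors {e}; Box Box (p and not q or not p) there: e:T. ✓
c: successors {d}; Box Box (p and not q or not p) there: d:T. ✓
d: successors {f}; Box Box (p and not q or not p) there: f:T. ✓
e: no successors, so Diamond Box Box (p and not q or not p) fails. ✗
f: no successors, so Diamond Box Box (p and not q or not p) fails. ✗
Satisfying worlds: {a, b, c, d}.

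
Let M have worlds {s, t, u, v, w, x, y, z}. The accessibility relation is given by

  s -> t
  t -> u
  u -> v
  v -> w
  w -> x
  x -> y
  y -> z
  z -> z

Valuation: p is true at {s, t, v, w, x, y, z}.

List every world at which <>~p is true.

s: successors {t}; ~p there: t:F. ✗
t: successors {u}; ~p there: u:T. ✓
u: successors {v}; ~p there: v:F. ✗
v: successors {w}; ~p there: w:F. ✗
w: successors {x}; ~p there: x:F. ✗
x: successors {y}; ~p there: y:F. ✗
y: successors {z}; ~p there: z:F. ✗
z: successors {z}; ~p there: z:F. ✗

{t}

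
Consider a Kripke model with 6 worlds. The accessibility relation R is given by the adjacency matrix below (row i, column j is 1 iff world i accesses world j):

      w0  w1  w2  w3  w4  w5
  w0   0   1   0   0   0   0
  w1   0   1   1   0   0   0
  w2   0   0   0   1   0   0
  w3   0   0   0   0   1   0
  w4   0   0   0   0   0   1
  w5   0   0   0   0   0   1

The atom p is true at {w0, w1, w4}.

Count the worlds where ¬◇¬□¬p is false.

3

w0: ◇¬□¬p is T. ✗
w1: ◇¬□¬p is T. ✗
w2: ◇¬□¬p is T. ✗
w3: ◇¬□¬p is F. ✓
w4: ◇¬□¬p is F. ✓
w5: ◇¬□¬p is F. ✓
Satisfying worlds: {w3, w4, w5}.
So ¬◇¬□¬p fails at the other 3 worlds.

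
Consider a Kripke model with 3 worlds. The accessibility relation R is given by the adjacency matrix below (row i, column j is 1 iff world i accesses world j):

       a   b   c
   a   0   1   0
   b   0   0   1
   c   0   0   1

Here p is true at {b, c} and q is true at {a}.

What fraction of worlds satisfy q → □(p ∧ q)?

2/3

a: q is T, □(p ∧ q) is F. ✗
b: q is F, □(p ∧ q) is F. ✓
c: q is F, □(p ∧ q) is F. ✓
That's 2 of 3 worlds, so 2/3.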